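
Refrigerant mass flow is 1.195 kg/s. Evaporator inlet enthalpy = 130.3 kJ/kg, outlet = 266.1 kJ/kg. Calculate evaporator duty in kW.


dh = 266.1 - 130.3 = 135.8 kJ/kg
Q_evap = m_dot * dh = 1.195 * 135.8
Q_evap = 162.28 kW

162.28


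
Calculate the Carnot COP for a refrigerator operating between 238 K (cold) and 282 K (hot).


dT = 282 - 238 = 44 K
COP_carnot = T_cold / dT = 238 / 44
COP_carnot = 5.409

5.409


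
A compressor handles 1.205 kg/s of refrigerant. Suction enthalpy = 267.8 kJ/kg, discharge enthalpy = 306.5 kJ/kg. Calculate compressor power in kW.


dh = 306.5 - 267.8 = 38.7 kJ/kg
W = m_dot * dh = 1.205 * 38.7 = 46.63 kW

46.63


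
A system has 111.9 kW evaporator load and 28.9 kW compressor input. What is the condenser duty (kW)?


Q_cond = Q_evap + W
Q_cond = 111.9 + 28.9
Q_cond = 140.8 kW

140.8


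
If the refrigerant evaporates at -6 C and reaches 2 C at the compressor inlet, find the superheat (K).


Superheat = T_suction - T_evap
Superheat = 2 - (-6)
Superheat = 8 K

8


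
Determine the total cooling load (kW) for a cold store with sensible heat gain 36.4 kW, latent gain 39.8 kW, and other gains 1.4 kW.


Q_total = Q_s + Q_l + Q_misc
Q_total = 36.4 + 39.8 + 1.4
Q_total = 77.6 kW

77.6


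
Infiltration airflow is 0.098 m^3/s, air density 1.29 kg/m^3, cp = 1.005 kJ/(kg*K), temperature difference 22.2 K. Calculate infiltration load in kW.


Q = V_dot * rho * cp * dT
Q = 0.098 * 1.29 * 1.005 * 22.2
Q = 2.821 kW

2.821


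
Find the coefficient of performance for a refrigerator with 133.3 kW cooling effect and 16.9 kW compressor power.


COP = Q_evap / W
COP = 133.3 / 16.9
COP = 7.888

7.888


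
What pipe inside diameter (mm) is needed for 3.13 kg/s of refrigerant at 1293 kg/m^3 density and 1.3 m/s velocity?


A = m_dot / (rho * v) = 3.13 / (1293 * 1.3) = 0.001862097686 m^2
d = sqrt(4*A/pi) * 1000
d = 48.7 mm

48.7


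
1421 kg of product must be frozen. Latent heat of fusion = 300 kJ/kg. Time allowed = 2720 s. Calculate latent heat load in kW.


Q_lat = m * h_fg / t
Q_lat = 1421 * 300 / 2720
Q_lat = 156.73 kW

156.73


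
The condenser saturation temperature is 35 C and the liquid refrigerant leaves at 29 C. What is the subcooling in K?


Subcooling = T_cond - T_liquid
Subcooling = 35 - 29
Subcooling = 6 K

6


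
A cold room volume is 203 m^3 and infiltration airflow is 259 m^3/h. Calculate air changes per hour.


ACH = flow / volume
ACH = 259 / 203
ACH = 1.276

1.276


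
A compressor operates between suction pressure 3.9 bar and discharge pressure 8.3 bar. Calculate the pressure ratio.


PR = P_high / P_low
PR = 8.3 / 3.9
PR = 2.128

2.128


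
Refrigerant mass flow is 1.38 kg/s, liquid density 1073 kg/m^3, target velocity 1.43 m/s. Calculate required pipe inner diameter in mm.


A = m_dot / (rho * v) = 1.38 / (1073 * 1.43) = 0.0008993802097 m^2
d = sqrt(4*A/pi) * 1000
d = 33.8 mm

33.8


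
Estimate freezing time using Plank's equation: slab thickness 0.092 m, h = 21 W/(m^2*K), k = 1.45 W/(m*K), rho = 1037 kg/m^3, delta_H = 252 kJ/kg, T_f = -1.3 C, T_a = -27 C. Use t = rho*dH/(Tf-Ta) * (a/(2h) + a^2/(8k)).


dT = -1.3 - (-27) = 25.7 K
term1 = a/(2h) = 0.092/(2*21) = 0.00219047619
term2 = a^2/(8k) = 0.092^2/(8*1.45) = 0.0007296551724
t = rho*dH*1000/dT * (term1 + term2)
t = 1037*252*1000/25.7 * (0.00219047619 + 0.0007296551724)
t = 29693 s

29693


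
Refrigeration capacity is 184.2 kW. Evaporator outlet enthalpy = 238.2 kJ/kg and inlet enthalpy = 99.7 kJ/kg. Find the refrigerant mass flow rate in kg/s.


dh = 238.2 - 99.7 = 138.5 kJ/kg
m_dot = Q / dh = 184.2 / 138.5 = 1.33 kg/s

1.33


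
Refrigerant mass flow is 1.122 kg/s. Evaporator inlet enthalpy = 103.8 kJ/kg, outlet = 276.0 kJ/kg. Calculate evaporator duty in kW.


dh = 276.0 - 103.8 = 172.2 kJ/kg
Q_evap = m_dot * dh = 1.122 * 172.2
Q_evap = 193.21 kW

193.21


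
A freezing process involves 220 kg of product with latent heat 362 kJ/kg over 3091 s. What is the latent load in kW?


Q_lat = m * h_fg / t
Q_lat = 220 * 362 / 3091
Q_lat = 25.77 kW

25.77


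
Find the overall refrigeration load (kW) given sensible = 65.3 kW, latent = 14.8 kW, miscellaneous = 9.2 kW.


Q_total = Q_s + Q_l + Q_misc
Q_total = 65.3 + 14.8 + 9.2
Q_total = 89.3 kW

89.3


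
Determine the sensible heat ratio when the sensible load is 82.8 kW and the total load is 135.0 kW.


SHR = Q_sensible / Q_total
SHR = 82.8 / 135.0
SHR = 0.613

0.613


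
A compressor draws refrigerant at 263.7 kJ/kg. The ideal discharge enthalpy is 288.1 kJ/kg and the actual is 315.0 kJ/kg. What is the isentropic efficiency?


dh_ideal = 288.1 - 263.7 = 24.4 kJ/kg
dh_actual = 315.0 - 263.7 = 51.3 kJ/kg
eta_s = dh_ideal / dh_actual = 24.4 / 51.3
eta_s = 0.4756

0.4756


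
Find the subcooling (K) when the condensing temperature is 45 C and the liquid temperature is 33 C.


Subcooling = T_cond - T_liquid
Subcooling = 45 - 33
Subcooling = 12 K

12


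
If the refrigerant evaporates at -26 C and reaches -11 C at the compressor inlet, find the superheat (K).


Superheat = T_suction - T_evap
Superheat = -11 - (-26)
Superheat = 15 K

15


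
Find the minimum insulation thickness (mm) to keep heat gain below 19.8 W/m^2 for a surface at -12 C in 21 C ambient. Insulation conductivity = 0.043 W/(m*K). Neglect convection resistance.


dT = 21 - (-12) = 33 K
thickness = k * dT / q_max * 1000
thickness = 0.043 * 33 / 19.8 * 1000
thickness = 71.7 mm

71.7


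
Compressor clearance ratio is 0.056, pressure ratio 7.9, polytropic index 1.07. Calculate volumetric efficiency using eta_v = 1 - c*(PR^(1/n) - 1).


PR^(1/n) = 7.9^(1/1.07) = 6.90086964
eta_v = 1 - 0.056 * (6.90086964 - 1)
eta_v = 0.6696

0.6696


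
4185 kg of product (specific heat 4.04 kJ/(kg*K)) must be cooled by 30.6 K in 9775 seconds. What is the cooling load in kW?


Q = m * cp * dT / t
Q = 4185 * 4.04 * 30.6 / 9775
Q = 52.928 kW

52.928


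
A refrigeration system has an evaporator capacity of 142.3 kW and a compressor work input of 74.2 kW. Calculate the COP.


COP = Q_evap / W
COP = 142.3 / 74.2
COP = 1.918

1.918


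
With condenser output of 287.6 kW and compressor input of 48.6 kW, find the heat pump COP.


COP_hp = Q_cond / W
COP_hp = 287.6 / 48.6
COP_hp = 5.918

5.918


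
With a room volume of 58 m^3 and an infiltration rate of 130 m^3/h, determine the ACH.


ACH = flow / volume
ACH = 130 / 58
ACH = 2.241

2.241


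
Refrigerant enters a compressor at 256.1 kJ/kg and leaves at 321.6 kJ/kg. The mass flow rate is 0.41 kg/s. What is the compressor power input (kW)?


dh = 321.6 - 256.1 = 65.5 kJ/kg
W = m_dot * dh = 0.41 * 65.5 = 26.86 kW

26.86


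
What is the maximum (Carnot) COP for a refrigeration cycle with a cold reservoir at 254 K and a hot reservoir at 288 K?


dT = 288 - 254 = 34 K
COP_carnot = T_cold / dT = 254 / 34
COP_carnot = 7.471

7.471


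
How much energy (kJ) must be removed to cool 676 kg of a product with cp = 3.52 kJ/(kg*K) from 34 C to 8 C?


dT = 34 - (8) = 26 K
Q = m * cp * dT = 676 * 3.52 * 26
Q = 61868 kJ

61868


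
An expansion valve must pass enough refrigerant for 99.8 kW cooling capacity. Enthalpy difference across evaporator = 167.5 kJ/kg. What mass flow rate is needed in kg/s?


m_dot = Q / dh
m_dot = 99.8 / 167.5
m_dot = 0.5958 kg/s

0.5958


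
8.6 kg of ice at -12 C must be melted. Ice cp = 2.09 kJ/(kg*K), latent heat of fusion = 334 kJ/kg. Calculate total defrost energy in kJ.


Sensible heat = cp * dT = 2.09 * 12 = 25.08 kJ/kg
Total per kg = 25.08 + 334 = 359.08 kJ/kg
Q = m * total = 8.6 * 359.08
Q = 3088.1 kJ

3088.1


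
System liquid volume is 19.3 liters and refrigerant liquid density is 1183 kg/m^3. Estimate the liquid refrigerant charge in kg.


Charge = V * rho / 1000
Charge = 19.3 * 1183 / 1000
Charge = 22.83 kg

22.83


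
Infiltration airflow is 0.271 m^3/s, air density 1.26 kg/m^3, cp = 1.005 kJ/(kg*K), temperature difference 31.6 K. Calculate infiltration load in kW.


Q = V_dot * rho * cp * dT
Q = 0.271 * 1.26 * 1.005 * 31.6
Q = 10.844 kW

10.844


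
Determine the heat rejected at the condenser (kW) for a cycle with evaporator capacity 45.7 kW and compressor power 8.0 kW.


Q_cond = Q_evap + W
Q_cond = 45.7 + 8.0
Q_cond = 53.7 kW

53.7


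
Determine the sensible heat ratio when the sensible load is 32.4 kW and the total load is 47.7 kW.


SHR = Q_sensible / Q_total
SHR = 32.4 / 47.7
SHR = 0.679

0.679


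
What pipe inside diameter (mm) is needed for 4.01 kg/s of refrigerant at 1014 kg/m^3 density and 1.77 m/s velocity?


A = m_dot / (rho * v) = 4.01 / (1014 * 1.77) = 0.002234257123 m^2
d = sqrt(4*A/pi) * 1000
d = 53.3 mm

53.3


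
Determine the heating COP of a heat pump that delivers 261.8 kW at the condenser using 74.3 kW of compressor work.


COP_hp = Q_cond / W
COP_hp = 261.8 / 74.3
COP_hp = 3.524

3.524


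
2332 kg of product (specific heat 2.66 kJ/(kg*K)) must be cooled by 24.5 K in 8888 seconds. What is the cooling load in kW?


Q = m * cp * dT / t
Q = 2332 * 2.66 * 24.5 / 8888
Q = 17.099 kW

17.099


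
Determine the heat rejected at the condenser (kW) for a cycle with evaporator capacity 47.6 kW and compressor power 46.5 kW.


Q_cond = Q_evap + W
Q_cond = 47.6 + 46.5
Q_cond = 94.1 kW

94.1


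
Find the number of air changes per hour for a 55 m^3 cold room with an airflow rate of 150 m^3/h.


ACH = flow / volume
ACH = 150 / 55
ACH = 2.727

2.727


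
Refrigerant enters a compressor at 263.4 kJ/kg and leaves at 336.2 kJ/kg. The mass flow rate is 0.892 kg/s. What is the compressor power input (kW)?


dh = 336.2 - 263.4 = 72.8 kJ/kg
W = m_dot * dh = 0.892 * 72.8 = 64.94 kW

64.94


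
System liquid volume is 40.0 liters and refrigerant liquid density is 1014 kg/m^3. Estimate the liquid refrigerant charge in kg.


Charge = V * rho / 1000
Charge = 40.0 * 1014 / 1000
Charge = 40.56 kg

40.56


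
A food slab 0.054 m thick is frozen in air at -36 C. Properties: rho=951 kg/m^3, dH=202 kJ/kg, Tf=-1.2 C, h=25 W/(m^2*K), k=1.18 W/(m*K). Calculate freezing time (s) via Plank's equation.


dT = -1.2 - (-36) = 34.8 K
term1 = a/(2h) = 0.054/(2*25) = 0.00108
term2 = a^2/(8k) = 0.054^2/(8*1.18) = 0.0003088983051
t = rho*dH*1000/dT * (term1 + term2)
t = 951*202*1000/34.8 * (0.00108 + 0.0003088983051)
t = 7667 s

7667


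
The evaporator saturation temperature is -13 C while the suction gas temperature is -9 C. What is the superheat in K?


Superheat = T_suction - T_evap
Superheat = -9 - (-13)
Superheat = 4 K

4


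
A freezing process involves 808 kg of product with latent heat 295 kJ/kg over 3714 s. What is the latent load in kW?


Q_lat = m * h_fg / t
Q_lat = 808 * 295 / 3714
Q_lat = 64.18 kW

64.18


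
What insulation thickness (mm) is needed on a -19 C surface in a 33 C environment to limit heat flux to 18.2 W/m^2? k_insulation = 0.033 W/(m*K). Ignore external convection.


dT = 33 - (-19) = 52 K
thickness = k * dT / q_max * 1000
thickness = 0.033 * 52 / 18.2 * 1000
thickness = 94.3 mm

94.3


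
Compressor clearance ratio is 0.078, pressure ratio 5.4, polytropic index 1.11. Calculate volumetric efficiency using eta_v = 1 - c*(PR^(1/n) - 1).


PR^(1/n) = 5.4^(1/1.11) = 4.56892678
eta_v = 1 - 0.078 * (4.56892678 - 1)
eta_v = 0.7216

0.7216


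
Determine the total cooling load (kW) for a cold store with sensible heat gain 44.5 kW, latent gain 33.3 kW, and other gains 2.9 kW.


Q_total = Q_s + Q_l + Q_misc
Q_total = 44.5 + 33.3 + 2.9
Q_total = 80.7 kW

80.7


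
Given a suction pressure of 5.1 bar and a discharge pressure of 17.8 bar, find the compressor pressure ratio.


PR = P_high / P_low
PR = 17.8 / 5.1
PR = 3.49

3.49


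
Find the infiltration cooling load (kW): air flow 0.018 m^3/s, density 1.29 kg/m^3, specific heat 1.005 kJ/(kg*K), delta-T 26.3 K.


Q = V_dot * rho * cp * dT
Q = 0.018 * 1.29 * 1.005 * 26.3
Q = 0.614 kW

0.614


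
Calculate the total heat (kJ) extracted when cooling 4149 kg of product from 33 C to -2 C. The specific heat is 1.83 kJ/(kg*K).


dT = 33 - (-2) = 35 K
Q = m * cp * dT = 4149 * 1.83 * 35
Q = 265743 kJ

265743


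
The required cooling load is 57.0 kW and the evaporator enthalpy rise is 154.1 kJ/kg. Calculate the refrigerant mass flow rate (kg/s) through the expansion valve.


m_dot = Q / dh
m_dot = 57.0 / 154.1
m_dot = 0.3699 kg/s

0.3699


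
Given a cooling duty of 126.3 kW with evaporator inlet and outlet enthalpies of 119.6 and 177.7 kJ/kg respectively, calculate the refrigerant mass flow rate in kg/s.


dh = 177.7 - 119.6 = 58.1 kJ/kg
m_dot = Q / dh = 126.3 / 58.1 = 2.1738 kg/s

2.1738


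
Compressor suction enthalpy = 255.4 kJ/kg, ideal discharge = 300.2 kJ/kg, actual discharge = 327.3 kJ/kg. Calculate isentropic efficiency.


dh_ideal = 300.2 - 255.4 = 44.8 kJ/kg
dh_actual = 327.3 - 255.4 = 71.9 kJ/kg
eta_s = dh_ideal / dh_actual = 44.8 / 71.9
eta_s = 0.6231

0.6231


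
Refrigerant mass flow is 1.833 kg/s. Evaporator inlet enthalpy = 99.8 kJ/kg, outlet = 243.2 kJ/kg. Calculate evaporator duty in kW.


dh = 243.2 - 99.8 = 143.4 kJ/kg
Q_evap = m_dot * dh = 1.833 * 143.4
Q_evap = 262.85 kW

262.85


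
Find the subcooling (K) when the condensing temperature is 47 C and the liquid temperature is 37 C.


Subcooling = T_cond - T_liquid
Subcooling = 47 - 37
Subcooling = 10 K

10


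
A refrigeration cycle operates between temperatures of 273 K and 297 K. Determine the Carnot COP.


dT = 297 - 273 = 24 K
COP_carnot = T_cold / dT = 273 / 24
COP_carnot = 11.375

11.375


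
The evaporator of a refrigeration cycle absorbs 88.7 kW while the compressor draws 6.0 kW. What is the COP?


COP = Q_evap / W
COP = 88.7 / 6.0
COP = 14.783

14.783


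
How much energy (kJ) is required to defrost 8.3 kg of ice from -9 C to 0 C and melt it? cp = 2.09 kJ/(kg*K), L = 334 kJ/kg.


Sensible heat = cp * dT = 2.09 * 9 = 18.81 kJ/kg
Total per kg = 18.81 + 334 = 352.81 kJ/kg
Q = m * total = 8.3 * 352.81
Q = 2928.3 kJ

2928.3


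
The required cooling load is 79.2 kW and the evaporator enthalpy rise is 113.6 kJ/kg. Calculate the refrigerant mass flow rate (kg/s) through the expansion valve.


m_dot = Q / dh
m_dot = 79.2 / 113.6
m_dot = 0.6972 kg/s

0.6972


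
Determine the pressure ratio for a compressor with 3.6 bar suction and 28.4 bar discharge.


PR = P_high / P_low
PR = 28.4 / 3.6
PR = 7.889

7.889


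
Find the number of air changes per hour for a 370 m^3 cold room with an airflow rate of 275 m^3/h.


ACH = flow / volume
ACH = 275 / 370
ACH = 0.743

0.743


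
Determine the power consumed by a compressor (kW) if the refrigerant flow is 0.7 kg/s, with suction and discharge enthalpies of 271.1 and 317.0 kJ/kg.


dh = 317.0 - 271.1 = 45.9 kJ/kg
W = m_dot * dh = 0.7 * 45.9 = 32.13 kW

32.13


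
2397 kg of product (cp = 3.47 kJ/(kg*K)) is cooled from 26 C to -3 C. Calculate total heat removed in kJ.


dT = 26 - (-3) = 29 K
Q = m * cp * dT = 2397 * 3.47 * 29
Q = 241210 kJ

241210


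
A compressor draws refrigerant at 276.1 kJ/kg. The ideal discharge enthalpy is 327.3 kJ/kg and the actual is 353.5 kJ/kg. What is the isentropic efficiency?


dh_ideal = 327.3 - 276.1 = 51.2 kJ/kg
dh_actual = 353.5 - 276.1 = 77.4 kJ/kg
eta_s = dh_ideal / dh_actual = 51.2 / 77.4
eta_s = 0.6615

0.6615


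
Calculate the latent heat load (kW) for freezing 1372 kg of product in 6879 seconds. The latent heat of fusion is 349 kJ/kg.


Q_lat = m * h_fg / t
Q_lat = 1372 * 349 / 6879
Q_lat = 69.61 kW

69.61


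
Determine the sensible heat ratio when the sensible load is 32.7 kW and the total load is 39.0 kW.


SHR = Q_sensible / Q_total
SHR = 32.7 / 39.0
SHR = 0.838

0.838


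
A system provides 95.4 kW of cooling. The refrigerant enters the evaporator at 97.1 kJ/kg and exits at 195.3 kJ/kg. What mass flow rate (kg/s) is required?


dh = 195.3 - 97.1 = 98.2 kJ/kg
m_dot = Q / dh = 95.4 / 98.2 = 0.9715 kg/s

0.9715


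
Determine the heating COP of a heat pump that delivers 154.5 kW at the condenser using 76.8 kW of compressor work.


COP_hp = Q_cond / W
COP_hp = 154.5 / 76.8
COP_hp = 2.012

2.012


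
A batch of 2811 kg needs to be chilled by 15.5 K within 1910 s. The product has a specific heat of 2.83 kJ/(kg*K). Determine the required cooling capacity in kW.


Q = m * cp * dT / t
Q = 2811 * 2.83 * 15.5 / 1910
Q = 64.557 kW

64.557


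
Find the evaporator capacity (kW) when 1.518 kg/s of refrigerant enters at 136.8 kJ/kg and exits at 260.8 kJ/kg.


dh = 260.8 - 136.8 = 124.0 kJ/kg
Q_evap = m_dot * dh = 1.518 * 124.0
Q_evap = 188.23 kW

188.23


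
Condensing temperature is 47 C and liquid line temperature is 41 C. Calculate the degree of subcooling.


Subcooling = T_cond - T_liquid
Subcooling = 47 - 41
Subcooling = 6 K

6


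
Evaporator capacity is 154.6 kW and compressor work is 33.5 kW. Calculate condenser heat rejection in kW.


Q_cond = Q_evap + W
Q_cond = 154.6 + 33.5
Q_cond = 188.1 kW

188.1


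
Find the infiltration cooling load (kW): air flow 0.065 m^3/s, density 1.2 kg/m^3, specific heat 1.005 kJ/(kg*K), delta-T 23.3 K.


Q = V_dot * rho * cp * dT
Q = 0.065 * 1.2 * 1.005 * 23.3
Q = 1.826 kW

1.826


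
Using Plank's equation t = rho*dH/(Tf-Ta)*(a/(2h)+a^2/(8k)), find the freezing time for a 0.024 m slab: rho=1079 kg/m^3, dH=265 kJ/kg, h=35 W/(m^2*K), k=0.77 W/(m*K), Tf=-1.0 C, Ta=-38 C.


dT = -1.0 - (-38) = 37.0 K
term1 = a/(2h) = 0.024/(2*35) = 0.0003428571429
term2 = a^2/(8k) = 0.024^2/(8*0.77) = 0.00009350649351
t = rho*dH*1000/dT * (term1 + term2)
t = 1079*265*1000/37.0 * (0.0003428571429 + 0.00009350649351)
t = 3372 s

3372


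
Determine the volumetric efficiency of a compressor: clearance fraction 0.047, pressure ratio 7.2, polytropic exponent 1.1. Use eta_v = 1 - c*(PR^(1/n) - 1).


PR^(1/n) = 7.2^(1/1.1) = 6.01718243
eta_v = 1 - 0.047 * (6.01718243 - 1)
eta_v = 0.7642

0.7642


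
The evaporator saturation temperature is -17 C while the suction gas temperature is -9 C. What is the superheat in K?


Superheat = T_suction - T_evap
Superheat = -9 - (-17)
Superheat = 8 K

8


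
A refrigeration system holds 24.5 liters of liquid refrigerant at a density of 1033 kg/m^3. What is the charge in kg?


Charge = V * rho / 1000
Charge = 24.5 * 1033 / 1000
Charge = 25.31 kg

25.31


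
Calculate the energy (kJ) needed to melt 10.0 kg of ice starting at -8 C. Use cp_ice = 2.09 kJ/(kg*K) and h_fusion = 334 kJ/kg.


Sensible heat = cp * dT = 2.09 * 8 = 16.72 kJ/kg
Total per kg = 16.72 + 334 = 350.72 kJ/kg
Q = m * total = 10.0 * 350.72
Q = 3507.2 kJ

3507.2


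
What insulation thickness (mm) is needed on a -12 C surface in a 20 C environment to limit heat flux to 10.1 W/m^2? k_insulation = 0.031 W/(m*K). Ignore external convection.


dT = 20 - (-12) = 32 K
thickness = k * dT / q_max * 1000
thickness = 0.031 * 32 / 10.1 * 1000
thickness = 98.2 mm

98.2


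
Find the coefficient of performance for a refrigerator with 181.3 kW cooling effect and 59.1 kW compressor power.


COP = Q_evap / W
COP = 181.3 / 59.1
COP = 3.068

3.068


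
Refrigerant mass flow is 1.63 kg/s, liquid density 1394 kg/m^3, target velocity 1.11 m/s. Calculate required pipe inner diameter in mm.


A = m_dot / (rho * v) = 1.63 / (1394 * 1.11) = 0.001053420709 m^2
d = sqrt(4*A/pi) * 1000
d = 36.6 mm

36.6


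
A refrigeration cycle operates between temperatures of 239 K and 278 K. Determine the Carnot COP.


dT = 278 - 239 = 39 K
COP_carnot = T_cold / dT = 239 / 39
COP_carnot = 6.128

6.128


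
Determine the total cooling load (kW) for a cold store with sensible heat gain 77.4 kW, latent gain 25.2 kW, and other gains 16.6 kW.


Q_total = Q_s + Q_l + Q_misc
Q_total = 77.4 + 25.2 + 16.6
Q_total = 119.2 kW

119.2


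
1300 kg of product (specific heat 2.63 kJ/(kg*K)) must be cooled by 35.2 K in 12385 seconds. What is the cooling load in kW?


Q = m * cp * dT / t
Q = 1300 * 2.63 * 35.2 / 12385
Q = 9.717 kW

9.717


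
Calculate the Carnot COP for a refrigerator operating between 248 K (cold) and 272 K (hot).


dT = 272 - 248 = 24 K
COP_carnot = T_cold / dT = 248 / 24
COP_carnot = 10.333

10.333


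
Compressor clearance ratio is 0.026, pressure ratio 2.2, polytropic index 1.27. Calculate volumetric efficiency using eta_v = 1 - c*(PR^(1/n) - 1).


PR^(1/n) = 2.2^(1/1.27) = 1.86047637
eta_v = 1 - 0.026 * (1.86047637 - 1)
eta_v = 0.9776

0.9776


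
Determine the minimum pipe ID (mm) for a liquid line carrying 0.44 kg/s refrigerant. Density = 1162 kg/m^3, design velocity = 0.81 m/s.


A = m_dot / (rho * v) = 0.44 / (1162 * 0.81) = 0.0004674783791 m^2
d = sqrt(4*A/pi) * 1000
d = 24.4 mm

24.4


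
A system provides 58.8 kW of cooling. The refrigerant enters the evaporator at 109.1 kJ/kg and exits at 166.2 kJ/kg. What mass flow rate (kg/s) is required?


dh = 166.2 - 109.1 = 57.1 kJ/kg
m_dot = Q / dh = 58.8 / 57.1 = 1.0298 kg/s

1.0298


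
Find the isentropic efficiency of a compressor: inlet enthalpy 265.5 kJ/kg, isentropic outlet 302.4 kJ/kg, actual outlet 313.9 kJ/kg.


dh_ideal = 302.4 - 265.5 = 36.9 kJ/kg
dh_actual = 313.9 - 265.5 = 48.4 kJ/kg
eta_s = dh_ideal / dh_actual = 36.9 / 48.4
eta_s = 0.7624

0.7624


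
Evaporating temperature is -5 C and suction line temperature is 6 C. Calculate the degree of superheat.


Superheat = T_suction - T_evap
Superheat = 6 - (-5)
Superheat = 11 K

11


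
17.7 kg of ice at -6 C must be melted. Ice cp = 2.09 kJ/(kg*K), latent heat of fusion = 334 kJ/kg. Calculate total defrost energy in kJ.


Sensible heat = cp * dT = 2.09 * 6 = 12.54 kJ/kg
Total per kg = 12.54 + 334 = 346.54 kJ/kg
Q = m * total = 17.7 * 346.54
Q = 6133.8 kJ

6133.8


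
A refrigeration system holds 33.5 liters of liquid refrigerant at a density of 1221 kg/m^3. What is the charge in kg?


Charge = V * rho / 1000
Charge = 33.5 * 1221 / 1000
Charge = 40.9 kg

40.9


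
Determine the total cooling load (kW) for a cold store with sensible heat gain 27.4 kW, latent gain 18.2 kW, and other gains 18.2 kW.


Q_total = Q_s + Q_l + Q_misc
Q_total = 27.4 + 18.2 + 18.2
Q_total = 63.8 kW

63.8


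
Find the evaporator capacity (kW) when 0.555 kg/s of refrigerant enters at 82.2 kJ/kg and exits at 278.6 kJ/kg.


dh = 278.6 - 82.2 = 196.4 kJ/kg
Q_evap = m_dot * dh = 0.555 * 196.4
Q_evap = 109.0 kW

109.0


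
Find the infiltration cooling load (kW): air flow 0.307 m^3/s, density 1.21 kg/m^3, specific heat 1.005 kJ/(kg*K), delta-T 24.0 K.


Q = V_dot * rho * cp * dT
Q = 0.307 * 1.21 * 1.005 * 24.0
Q = 8.96 kW

8.96


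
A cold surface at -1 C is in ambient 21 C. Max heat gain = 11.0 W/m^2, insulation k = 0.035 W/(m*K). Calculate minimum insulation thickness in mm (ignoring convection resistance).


dT = 21 - (-1) = 22 K
thickness = k * dT / q_max * 1000
thickness = 0.035 * 22 / 11.0 * 1000
thickness = 70.0 mm

70.0


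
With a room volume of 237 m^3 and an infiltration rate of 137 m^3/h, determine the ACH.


ACH = flow / volume
ACH = 137 / 237
ACH = 0.578

0.578


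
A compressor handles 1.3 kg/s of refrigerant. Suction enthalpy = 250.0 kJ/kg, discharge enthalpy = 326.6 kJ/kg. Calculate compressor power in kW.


dh = 326.6 - 250.0 = 76.6 kJ/kg
W = m_dot * dh = 1.3 * 76.6 = 99.58 kW

99.58


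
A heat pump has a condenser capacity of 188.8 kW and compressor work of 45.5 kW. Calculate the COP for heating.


COP_hp = Q_cond / W
COP_hp = 188.8 / 45.5
COP_hp = 4.149

4.149


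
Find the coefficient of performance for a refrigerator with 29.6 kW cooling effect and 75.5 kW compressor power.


COP = Q_evap / W
COP = 29.6 / 75.5
COP = 0.392

0.392


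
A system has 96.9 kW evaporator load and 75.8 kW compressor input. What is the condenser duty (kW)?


Q_cond = Q_evap + W
Q_cond = 96.9 + 75.8
Q_cond = 172.7 kW

172.7


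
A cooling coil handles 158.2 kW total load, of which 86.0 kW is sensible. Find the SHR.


SHR = Q_sensible / Q_total
SHR = 86.0 / 158.2
SHR = 0.544

0.544


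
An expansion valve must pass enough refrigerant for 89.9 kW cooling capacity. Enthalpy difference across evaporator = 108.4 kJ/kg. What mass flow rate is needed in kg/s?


m_dot = Q / dh
m_dot = 89.9 / 108.4
m_dot = 0.8293 kg/s

0.8293


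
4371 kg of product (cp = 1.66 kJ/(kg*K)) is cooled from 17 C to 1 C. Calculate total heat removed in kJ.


dT = 17 - (1) = 16 K
Q = m * cp * dT = 4371 * 1.66 * 16
Q = 116094 kJ

116094


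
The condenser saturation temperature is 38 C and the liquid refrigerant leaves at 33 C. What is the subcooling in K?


Subcooling = T_cond - T_liquid
Subcooling = 38 - 33
Subcooling = 5 K

5


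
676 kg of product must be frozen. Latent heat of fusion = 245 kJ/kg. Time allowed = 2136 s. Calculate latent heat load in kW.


Q_lat = m * h_fg / t
Q_lat = 676 * 245 / 2136
Q_lat = 77.54 kW

77.54


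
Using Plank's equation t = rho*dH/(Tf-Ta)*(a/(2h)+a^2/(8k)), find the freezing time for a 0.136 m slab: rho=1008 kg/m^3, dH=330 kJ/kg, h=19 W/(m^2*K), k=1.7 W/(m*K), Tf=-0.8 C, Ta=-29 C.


dT = -0.8 - (-29) = 28.2 K
term1 = a/(2h) = 0.136/(2*19) = 0.003578947368
term2 = a^2/(8k) = 0.136^2/(8*1.7) = 0.00136
t = rho*dH*1000/dT * (term1 + term2)
t = 1008*330*1000/28.2 * (0.003578947368 + 0.00136)
t = 58259 s

58259


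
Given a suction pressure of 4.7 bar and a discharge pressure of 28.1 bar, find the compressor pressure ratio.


PR = P_high / P_low
PR = 28.1 / 4.7
PR = 5.979

5.979


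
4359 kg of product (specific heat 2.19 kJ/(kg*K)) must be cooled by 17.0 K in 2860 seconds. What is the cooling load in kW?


Q = m * cp * dT / t
Q = 4359 * 2.19 * 17.0 / 2860
Q = 56.743 kW

56.743


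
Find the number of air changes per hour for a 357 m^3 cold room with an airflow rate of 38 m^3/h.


ACH = flow / volume
ACH = 38 / 357
ACH = 0.106

0.106


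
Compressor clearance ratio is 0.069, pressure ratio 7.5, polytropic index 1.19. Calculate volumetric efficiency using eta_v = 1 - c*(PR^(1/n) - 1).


PR^(1/n) = 7.5^(1/1.19) = 5.43682807
eta_v = 1 - 0.069 * (5.43682807 - 1)
eta_v = 0.6939

0.6939


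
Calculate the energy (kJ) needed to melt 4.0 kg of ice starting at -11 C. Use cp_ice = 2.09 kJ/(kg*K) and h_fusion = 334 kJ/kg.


Sensible heat = cp * dT = 2.09 * 11 = 22.99 kJ/kg
Total per kg = 22.99 + 334 = 356.99 kJ/kg
Q = m * total = 4.0 * 356.99
Q = 1428.0 kJ

1428.0


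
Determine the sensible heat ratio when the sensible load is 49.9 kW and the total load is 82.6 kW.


SHR = Q_sensible / Q_total
SHR = 49.9 / 82.6
SHR = 0.604

0.604


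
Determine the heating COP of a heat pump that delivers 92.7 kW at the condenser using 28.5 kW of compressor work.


COP_hp = Q_cond / W
COP_hp = 92.7 / 28.5
COP_hp = 3.253

3.253


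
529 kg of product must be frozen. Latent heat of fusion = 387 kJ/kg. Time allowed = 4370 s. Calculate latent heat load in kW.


Q_lat = m * h_fg / t
Q_lat = 529 * 387 / 4370
Q_lat = 46.85 kW

46.85


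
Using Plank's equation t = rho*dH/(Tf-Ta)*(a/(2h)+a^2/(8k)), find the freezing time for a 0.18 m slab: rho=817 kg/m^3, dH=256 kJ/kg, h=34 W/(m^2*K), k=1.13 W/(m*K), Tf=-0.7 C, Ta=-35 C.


dT = -0.7 - (-35) = 34.3 K
term1 = a/(2h) = 0.18/(2*34) = 0.002647058824
term2 = a^2/(8k) = 0.18^2/(8*1.13) = 0.003584070796
t = rho*dH*1000/dT * (term1 + term2)
t = 817*256*1000/34.3 * (0.002647058824 + 0.003584070796)
t = 37996 s

37996


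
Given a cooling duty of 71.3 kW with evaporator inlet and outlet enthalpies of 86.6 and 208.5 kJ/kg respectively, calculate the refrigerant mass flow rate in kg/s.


dh = 208.5 - 86.6 = 121.9 kJ/kg
m_dot = Q / dh = 71.3 / 121.9 = 0.5849 kg/s

0.5849


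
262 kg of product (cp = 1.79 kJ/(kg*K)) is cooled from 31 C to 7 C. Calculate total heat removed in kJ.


dT = 31 - (7) = 24 K
Q = m * cp * dT = 262 * 1.79 * 24
Q = 11256 kJ

11256


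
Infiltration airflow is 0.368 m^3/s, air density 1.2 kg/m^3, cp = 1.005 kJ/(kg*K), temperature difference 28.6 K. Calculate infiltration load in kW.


Q = V_dot * rho * cp * dT
Q = 0.368 * 1.2 * 1.005 * 28.6
Q = 12.693 kW

12.693


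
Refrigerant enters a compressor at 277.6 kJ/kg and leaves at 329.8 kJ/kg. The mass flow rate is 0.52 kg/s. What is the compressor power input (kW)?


dh = 329.8 - 277.6 = 52.2 kJ/kg
W = m_dot * dh = 0.52 * 52.2 = 27.14 kW

27.14


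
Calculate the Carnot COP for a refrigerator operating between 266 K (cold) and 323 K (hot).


dT = 323 - 266 = 57 K
COP_carnot = T_cold / dT = 266 / 57
COP_carnot = 4.667

4.667


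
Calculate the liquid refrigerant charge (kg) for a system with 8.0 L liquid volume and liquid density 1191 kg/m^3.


Charge = V * rho / 1000
Charge = 8.0 * 1191 / 1000
Charge = 9.53 kg

9.53


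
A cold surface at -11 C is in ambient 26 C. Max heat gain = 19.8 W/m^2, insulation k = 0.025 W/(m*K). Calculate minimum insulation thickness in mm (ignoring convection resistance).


dT = 26 - (-11) = 37 K
thickness = k * dT / q_max * 1000
thickness = 0.025 * 37 / 19.8 * 1000
thickness = 46.7 mm

46.7


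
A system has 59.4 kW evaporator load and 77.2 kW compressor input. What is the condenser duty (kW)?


Q_cond = Q_evap + W
Q_cond = 59.4 + 77.2
Q_cond = 136.6 kW

136.6


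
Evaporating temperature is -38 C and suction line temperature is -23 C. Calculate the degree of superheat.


Superheat = T_suction - T_evap
Superheat = -23 - (-38)
Superheat = 15 K

15


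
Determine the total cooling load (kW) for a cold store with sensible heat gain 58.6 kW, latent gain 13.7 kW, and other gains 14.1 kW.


Q_total = Q_s + Q_l + Q_misc
Q_total = 58.6 + 13.7 + 14.1
Q_total = 86.4 kW

86.4


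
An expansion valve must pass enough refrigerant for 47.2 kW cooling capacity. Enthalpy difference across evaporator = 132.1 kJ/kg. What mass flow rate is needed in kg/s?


m_dot = Q / dh
m_dot = 47.2 / 132.1
m_dot = 0.3573 kg/s

0.3573


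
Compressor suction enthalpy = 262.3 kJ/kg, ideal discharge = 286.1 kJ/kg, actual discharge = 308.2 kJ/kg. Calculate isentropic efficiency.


dh_ideal = 286.1 - 262.3 = 23.8 kJ/kg
dh_actual = 308.2 - 262.3 = 45.9 kJ/kg
eta_s = dh_ideal / dh_actual = 23.8 / 45.9
eta_s = 0.5185

0.5185


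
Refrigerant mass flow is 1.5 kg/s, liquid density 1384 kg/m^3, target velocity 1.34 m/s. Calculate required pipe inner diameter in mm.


A = m_dot / (rho * v) = 1.5 / (1384 * 1.34) = 0.0008088171857 m^2
d = sqrt(4*A/pi) * 1000
d = 32.1 mm

32.1


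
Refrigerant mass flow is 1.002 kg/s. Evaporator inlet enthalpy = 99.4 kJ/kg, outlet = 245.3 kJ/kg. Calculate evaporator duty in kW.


dh = 245.3 - 99.4 = 145.9 kJ/kg
Q_evap = m_dot * dh = 1.002 * 145.9
Q_evap = 146.19 kW

146.19


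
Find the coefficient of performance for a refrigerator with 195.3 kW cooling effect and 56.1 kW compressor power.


COP = Q_evap / W
COP = 195.3 / 56.1
COP = 3.481

3.481


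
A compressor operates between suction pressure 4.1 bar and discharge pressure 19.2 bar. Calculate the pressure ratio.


PR = P_high / P_low
PR = 19.2 / 4.1
PR = 4.683

4.683


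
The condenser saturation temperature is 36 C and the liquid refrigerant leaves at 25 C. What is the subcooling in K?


Subcooling = T_cond - T_liquid
Subcooling = 36 - 25
Subcooling = 11 K

11


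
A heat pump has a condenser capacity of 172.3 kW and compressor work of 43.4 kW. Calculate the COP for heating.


COP_hp = Q_cond / W
COP_hp = 172.3 / 43.4
COP_hp = 3.97

3.97


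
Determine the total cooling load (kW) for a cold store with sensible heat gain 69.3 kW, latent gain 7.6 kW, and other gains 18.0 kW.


Q_total = Q_s + Q_l + Q_misc
Q_total = 69.3 + 7.6 + 18.0
Q_total = 94.9 kW

94.9


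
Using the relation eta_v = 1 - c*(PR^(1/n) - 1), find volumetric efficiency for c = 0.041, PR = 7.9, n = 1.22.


PR^(1/n) = 7.9^(1/1.22) = 5.44201721
eta_v = 1 - 0.041 * (5.44201721 - 1)
eta_v = 0.8179

0.8179


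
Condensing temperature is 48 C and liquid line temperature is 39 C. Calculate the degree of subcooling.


Subcooling = T_cond - T_liquid
Subcooling = 48 - 39
Subcooling = 9 K

9


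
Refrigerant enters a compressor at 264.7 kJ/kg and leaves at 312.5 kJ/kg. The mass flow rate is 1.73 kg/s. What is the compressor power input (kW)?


dh = 312.5 - 264.7 = 47.8 kJ/kg
W = m_dot * dh = 1.73 * 47.8 = 82.69 kW

82.69


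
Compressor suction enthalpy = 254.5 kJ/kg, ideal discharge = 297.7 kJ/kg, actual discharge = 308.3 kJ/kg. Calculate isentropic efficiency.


dh_ideal = 297.7 - 254.5 = 43.2 kJ/kg
dh_actual = 308.3 - 254.5 = 53.8 kJ/kg
eta_s = dh_ideal / dh_actual = 43.2 / 53.8
eta_s = 0.803

0.803


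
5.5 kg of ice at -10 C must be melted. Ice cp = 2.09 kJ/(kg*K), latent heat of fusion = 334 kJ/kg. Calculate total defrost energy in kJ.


Sensible heat = cp * dT = 2.09 * 10 = 20.9 kJ/kg
Total per kg = 20.9 + 334 = 354.9 kJ/kg
Q = m * total = 5.5 * 354.9
Q = 1952.0 kJ

1952.0


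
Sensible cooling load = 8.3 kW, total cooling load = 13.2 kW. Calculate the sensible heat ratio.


SHR = Q_sensible / Q_total
SHR = 8.3 / 13.2
SHR = 0.629

0.629


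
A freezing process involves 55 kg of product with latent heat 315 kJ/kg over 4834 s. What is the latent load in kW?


Q_lat = m * h_fg / t
Q_lat = 55 * 315 / 4834
Q_lat = 3.58 kW

3.58


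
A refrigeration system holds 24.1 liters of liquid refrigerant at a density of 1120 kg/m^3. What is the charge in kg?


Charge = V * rho / 1000
Charge = 24.1 * 1120 / 1000
Charge = 26.99 kg

26.99


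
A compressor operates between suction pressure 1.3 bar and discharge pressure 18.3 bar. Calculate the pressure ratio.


PR = P_high / P_low
PR = 18.3 / 1.3
PR = 14.077

14.077


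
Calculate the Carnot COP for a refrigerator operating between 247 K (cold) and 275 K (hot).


dT = 275 - 247 = 28 K
COP_carnot = T_cold / dT = 247 / 28
COP_carnot = 8.821

8.821


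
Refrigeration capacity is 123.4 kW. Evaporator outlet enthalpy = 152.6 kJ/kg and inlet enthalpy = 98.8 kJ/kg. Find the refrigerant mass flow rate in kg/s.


dh = 152.6 - 98.8 = 53.8 kJ/kg
m_dot = Q / dh = 123.4 / 53.8 = 2.2937 kg/s

2.2937


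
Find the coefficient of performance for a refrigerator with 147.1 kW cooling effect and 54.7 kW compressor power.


COP = Q_evap / W
COP = 147.1 / 54.7
COP = 2.689

2.689


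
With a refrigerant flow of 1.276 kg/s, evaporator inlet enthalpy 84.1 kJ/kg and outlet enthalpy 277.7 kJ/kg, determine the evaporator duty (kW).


dh = 277.7 - 84.1 = 193.6 kJ/kg
Q_evap = m_dot * dh = 1.276 * 193.6
Q_evap = 247.03 kW

247.03


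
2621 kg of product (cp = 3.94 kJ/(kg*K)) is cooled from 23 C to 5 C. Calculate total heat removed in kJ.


dT = 23 - (5) = 18 K
Q = m * cp * dT = 2621 * 3.94 * 18
Q = 185881 kJ

185881


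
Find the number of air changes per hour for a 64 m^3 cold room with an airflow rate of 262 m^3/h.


ACH = flow / volume
ACH = 262 / 64
ACH = 4.094

4.094


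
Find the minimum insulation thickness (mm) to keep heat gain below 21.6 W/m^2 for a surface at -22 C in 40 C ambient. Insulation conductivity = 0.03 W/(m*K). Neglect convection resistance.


dT = 40 - (-22) = 62 K
thickness = k * dT / q_max * 1000
thickness = 0.03 * 62 / 21.6 * 1000
thickness = 86.1 mm

86.1


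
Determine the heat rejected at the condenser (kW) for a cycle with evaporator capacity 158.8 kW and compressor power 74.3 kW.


Q_cond = Q_evap + W
Q_cond = 158.8 + 74.3
Q_cond = 233.1 kW

233.1


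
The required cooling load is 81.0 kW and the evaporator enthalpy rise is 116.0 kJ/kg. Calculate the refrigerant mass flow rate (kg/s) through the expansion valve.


m_dot = Q / dh
m_dot = 81.0 / 116.0
m_dot = 0.6983 kg/s

0.6983


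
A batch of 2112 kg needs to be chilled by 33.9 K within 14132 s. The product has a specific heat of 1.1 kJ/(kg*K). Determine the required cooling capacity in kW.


Q = m * cp * dT / t
Q = 2112 * 1.1 * 33.9 / 14132
Q = 5.573 kW

5.573


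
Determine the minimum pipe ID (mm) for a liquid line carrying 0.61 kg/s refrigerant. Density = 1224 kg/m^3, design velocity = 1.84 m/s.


A = m_dot / (rho * v) = 0.61 / (1224 * 1.84) = 0.0002708510941 m^2
d = sqrt(4*A/pi) * 1000
d = 18.6 mm

18.6


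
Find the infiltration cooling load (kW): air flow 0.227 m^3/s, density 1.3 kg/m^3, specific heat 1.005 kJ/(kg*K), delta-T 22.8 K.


Q = V_dot * rho * cp * dT
Q = 0.227 * 1.3 * 1.005 * 22.8
Q = 6.762 kW

6.762


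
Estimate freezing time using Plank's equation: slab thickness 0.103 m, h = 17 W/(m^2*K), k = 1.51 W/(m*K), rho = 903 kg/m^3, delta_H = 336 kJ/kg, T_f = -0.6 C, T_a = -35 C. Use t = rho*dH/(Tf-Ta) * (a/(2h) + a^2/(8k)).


dT = -0.6 - (-35) = 34.4 K
term1 = a/(2h) = 0.103/(2*17) = 0.003029411765
term2 = a^2/(8k) = 0.103^2/(8*1.51) = 0.0008782284768
t = rho*dH*1000/dT * (term1 + term2)
t = 903*336*1000/34.4 * (0.003029411765 + 0.0008782284768)
t = 34465 s

34465


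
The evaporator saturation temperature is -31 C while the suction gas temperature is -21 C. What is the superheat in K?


Superheat = T_suction - T_evap
Superheat = -21 - (-31)
Superheat = 10 K

10


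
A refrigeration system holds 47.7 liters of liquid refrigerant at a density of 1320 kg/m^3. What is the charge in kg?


Charge = V * rho / 1000
Charge = 47.7 * 1320 / 1000
Charge = 62.96 kg

62.96


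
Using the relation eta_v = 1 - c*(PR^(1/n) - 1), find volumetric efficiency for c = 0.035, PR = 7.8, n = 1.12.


PR^(1/n) = 7.8^(1/1.12) = 6.25911654
eta_v = 1 - 0.035 * (6.25911654 - 1)
eta_v = 0.8159

0.8159


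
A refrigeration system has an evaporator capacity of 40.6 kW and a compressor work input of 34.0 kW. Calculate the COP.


COP = Q_evap / W
COP = 40.6 / 34.0
COP = 1.194

1.194


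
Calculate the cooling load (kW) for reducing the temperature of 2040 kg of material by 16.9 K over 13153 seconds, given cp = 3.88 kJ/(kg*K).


Q = m * cp * dT / t
Q = 2040 * 3.88 * 16.9 / 13153
Q = 10.17 kW

10.17


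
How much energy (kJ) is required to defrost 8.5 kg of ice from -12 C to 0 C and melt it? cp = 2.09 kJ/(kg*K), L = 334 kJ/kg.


Sensible heat = cp * dT = 2.09 * 12 = 25.08 kJ/kg
Total per kg = 25.08 + 334 = 359.08 kJ/kg
Q = m * total = 8.5 * 359.08
Q = 3052.2 kJ

3052.2


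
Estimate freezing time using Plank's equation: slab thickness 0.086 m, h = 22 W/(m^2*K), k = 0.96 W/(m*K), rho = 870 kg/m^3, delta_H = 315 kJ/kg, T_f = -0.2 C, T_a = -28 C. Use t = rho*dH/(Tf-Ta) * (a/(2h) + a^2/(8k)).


dT = -0.2 - (-28) = 27.8 K
term1 = a/(2h) = 0.086/(2*22) = 0.001954545455
term2 = a^2/(8k) = 0.086^2/(8*0.96) = 0.0009630208333
t = rho*dH*1000/dT * (term1 + term2)
t = 870*315*1000/27.8 * (0.001954545455 + 0.0009630208333)
t = 28761 s

28761


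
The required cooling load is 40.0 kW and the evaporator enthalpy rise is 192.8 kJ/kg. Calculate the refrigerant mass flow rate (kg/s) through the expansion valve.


m_dot = Q / dh
m_dot = 40.0 / 192.8
m_dot = 0.2075 kg/s

0.2075


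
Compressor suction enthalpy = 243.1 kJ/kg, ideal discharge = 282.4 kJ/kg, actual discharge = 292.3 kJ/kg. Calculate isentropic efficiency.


dh_ideal = 282.4 - 243.1 = 39.3 kJ/kg
dh_actual = 292.3 - 243.1 = 49.2 kJ/kg
eta_s = dh_ideal / dh_actual = 39.3 / 49.2
eta_s = 0.7988

0.7988


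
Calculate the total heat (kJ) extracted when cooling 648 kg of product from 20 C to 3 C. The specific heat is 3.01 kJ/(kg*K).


dT = 20 - (3) = 17 K
Q = m * cp * dT = 648 * 3.01 * 17
Q = 33158 kJ

33158


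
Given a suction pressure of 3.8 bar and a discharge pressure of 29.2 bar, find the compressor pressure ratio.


PR = P_high / P_low
PR = 29.2 / 3.8
PR = 7.684

7.684


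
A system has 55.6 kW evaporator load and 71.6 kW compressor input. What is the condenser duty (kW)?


Q_cond = Q_evap + W
Q_cond = 55.6 + 71.6
Q_cond = 127.2 kW

127.2
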